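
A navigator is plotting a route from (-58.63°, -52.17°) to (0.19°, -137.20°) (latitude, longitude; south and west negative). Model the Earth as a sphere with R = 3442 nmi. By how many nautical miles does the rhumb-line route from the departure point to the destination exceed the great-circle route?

165 nmi

Great circle: cos σ = sin φ₁ sin φ₂ + cos φ₁ cos φ₂ cos Δλ,  σ = 1.5285 rad → d_gc = 5261.2 nmi
Rhumb line: Δψ = +1.2734, q = Δφ/Δψ = 0.8062, d_rh = R√(Δφ²+q²Δλ²) = 5426.3 nmi
Excess = 5426.3 − 5261.2 = 165.1 ≈ 165 nmi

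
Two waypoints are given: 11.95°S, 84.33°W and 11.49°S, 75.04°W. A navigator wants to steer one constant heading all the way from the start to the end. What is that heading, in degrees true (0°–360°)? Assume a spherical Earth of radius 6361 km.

87.1°

Δψ = ln[tan(π/4+φ₂/2)/tan(π/4+φ₁/2)] = +0.0082
Δλ = +0.1621 rad (taken the short way round)
course = atan2(Δλ, Δψ) = 87.11°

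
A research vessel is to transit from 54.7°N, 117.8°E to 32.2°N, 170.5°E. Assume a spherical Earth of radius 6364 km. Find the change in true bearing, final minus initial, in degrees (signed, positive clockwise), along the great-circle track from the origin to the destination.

+38.3°

At departure: θ₁ = atan2(sin Δλ cos φ₂, cos φ₁ sin φ₂ − sin φ₁ cos φ₂ cos Δλ) = 99.33°
At arrival: θ₂ = atan2(sin Δλ cos φ₁, −cos φ₂ sin φ₁ + sin φ₂ cos φ₁ cos Δλ) = 137.63°
Δθ = θ₂ − θ₁ = +38.3°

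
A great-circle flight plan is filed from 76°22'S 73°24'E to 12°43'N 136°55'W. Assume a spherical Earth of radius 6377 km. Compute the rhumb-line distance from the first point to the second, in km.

14833 km

Rhumb course C = atan2(Δλ, Δψ) with Δψ = ln[tan(π/4+φ₂/2)/tan(π/4+φ₁/2)] = +2.3479, Δλ = +2.6125 → C = 48.05°
d = R·|Δφ| / |cos C| = 6377·1.55480 / 0.66844 = 14833 km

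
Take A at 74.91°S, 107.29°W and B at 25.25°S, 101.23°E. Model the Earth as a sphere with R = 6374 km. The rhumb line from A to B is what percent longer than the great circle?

Great circle: σ = 1.3644 rad → d_gc = Rσ = 8696.4 km
Rhumb: Δφ = +0.8667, Δλ = -2.6438, Δψ = +1.5658, q = Δφ/Δψ = 0.5535 → d_rh = R√(Δφ²+q²Δλ²) = 10841.1 km
Excess = (10841.1 − 8696.4) / 8696.4 = 2144.7 / 8696.4 = 24.66% ≈ 24.7%

24.7%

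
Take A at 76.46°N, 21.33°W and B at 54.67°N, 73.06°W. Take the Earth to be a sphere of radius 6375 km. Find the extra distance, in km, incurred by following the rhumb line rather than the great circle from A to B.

Great circle: cos σ = sin φ₁ sin φ₂ + cos φ₁ cos φ₂ cos Δλ,  σ = 0.5012 rad → d_gc = 3195.0 km
Rhumb line: Δψ = -0.9868, q = Δφ/Δψ = 0.3854, d_rh = R√(Δφ²+q²Δλ²) = 3286.1 km
Excess = 3286.1 − 3195.0 = 91.1 ≈ 91 km

91 km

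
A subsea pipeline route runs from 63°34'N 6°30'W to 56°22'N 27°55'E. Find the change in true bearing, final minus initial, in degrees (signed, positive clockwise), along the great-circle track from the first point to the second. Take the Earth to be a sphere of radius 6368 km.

At departure: θ₁ = atan2(sin Δλ cos φ₂, cos φ₁ sin φ₂ − sin φ₁ cos φ₂ cos Δλ) = 97.01°
At arrival: θ₂ = atan2(sin Δλ cos φ₁, −cos φ₂ sin φ₁ + sin φ₂ cos φ₁ cos Δλ) = 127.09°
Δθ = θ₂ − θ₁ = +30.1°

+30.1°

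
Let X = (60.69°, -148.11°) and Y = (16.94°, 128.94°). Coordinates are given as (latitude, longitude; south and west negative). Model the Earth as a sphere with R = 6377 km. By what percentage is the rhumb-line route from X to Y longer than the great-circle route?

4.3%

Great circle: σ = 1.2540 rad → d_gc = Rσ = 7996.6 km
Rhumb: Δφ = -0.7636, Δλ = -1.4478, Δψ = -1.0412, q = Δφ/Δψ = 0.7333 → d_rh = R√(Δφ²+q²Δλ²) = 8339.6 km
Excess = (8339.6 − 7996.6) / 7996.6 = 343.0 / 7996.6 = 4.29% ≈ 4.3%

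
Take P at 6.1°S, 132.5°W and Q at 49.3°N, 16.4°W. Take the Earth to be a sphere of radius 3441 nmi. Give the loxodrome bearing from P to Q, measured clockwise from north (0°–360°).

61.5°

Meridional parts: M(φ₁)=-0.1067, M(φ₂)=+0.9918 → ΔM = +1.0985;  Δλ = +2.0263 rad
tan C = Δλ / ΔM = +1.8447 → C = 61.54°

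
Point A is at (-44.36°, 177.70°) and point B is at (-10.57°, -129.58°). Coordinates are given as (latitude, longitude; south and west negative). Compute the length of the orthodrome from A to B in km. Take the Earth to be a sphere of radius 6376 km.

cos σ = sin φ₁ sin φ₂ + cos φ₁ cos φ₂ cos Δλ
      = sin(-44.36°)sin(-10.57°) + cos(-44.36°)cos(-10.57°)cos(52.72°) = 0.5540
σ = 56.361° → d = Rσ = 6376·0.98368 = 6272 km

6272 km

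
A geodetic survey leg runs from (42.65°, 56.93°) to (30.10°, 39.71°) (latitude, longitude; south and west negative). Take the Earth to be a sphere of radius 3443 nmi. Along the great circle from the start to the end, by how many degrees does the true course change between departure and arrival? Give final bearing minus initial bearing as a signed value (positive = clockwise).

Initial bearing θ₁ = atan2(sin Δλ cos φ₂, cos φ₁ sin φ₂ − sin φ₁ cos φ₂ cos Δλ) = 233.28°
Final bearing θ₂ = (initial bearing from the destination back to the start) + 180° = 222.96°
Δθ = θ₂ − θ₁ = -10.3°

-10.3°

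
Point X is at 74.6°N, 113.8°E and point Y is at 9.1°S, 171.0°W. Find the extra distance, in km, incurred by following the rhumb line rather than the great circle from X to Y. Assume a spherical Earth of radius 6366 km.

Great circle: cos σ = sin φ₁ sin φ₂ + cos φ₁ cos φ₂ cos Δλ,  σ = 1.6564 rad → d_gc = 10544.6 km
Rhumb line: Δψ = -2.1605, q = Δφ/Δψ = 0.6762, d_rh = R√(Δφ²+q²Δλ²) = 10881.3 km
Excess = 10881.3 − 10544.6 = 336.7 ≈ 337 km

337 km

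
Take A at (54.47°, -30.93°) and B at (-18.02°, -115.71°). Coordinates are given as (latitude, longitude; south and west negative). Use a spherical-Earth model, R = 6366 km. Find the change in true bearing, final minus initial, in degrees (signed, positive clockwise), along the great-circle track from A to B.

-39.0°

Initial bearing θ₁ = atan2(sin Δλ cos φ₂, cos φ₁ sin φ₂ − sin φ₁ cos φ₂ cos Δλ) = 255.20°
Final bearing θ₂ = (initial bearing from the destination back to the start) + 180° = 216.22°
Δθ = θ₂ − θ₁ = -39.0°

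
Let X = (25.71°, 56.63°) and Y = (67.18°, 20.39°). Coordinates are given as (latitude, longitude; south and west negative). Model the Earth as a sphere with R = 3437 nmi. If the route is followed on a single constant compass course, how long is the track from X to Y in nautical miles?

2847 nmi

Rhumb course C = atan2(Δλ, Δψ) with Δψ = ln[tan(π/4+φ₂/2)/tan(π/4+φ₁/2)] = +1.1358, Δλ = -0.6325 → C = 330.89°
d = R·|Δφ| / |cos C| = 3437·0.72379 / 0.87367 = 2847 nmi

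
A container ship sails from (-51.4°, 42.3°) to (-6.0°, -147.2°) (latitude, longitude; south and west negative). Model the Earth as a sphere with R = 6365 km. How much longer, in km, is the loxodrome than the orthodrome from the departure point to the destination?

Great circle: cos σ = sin φ₁ sin φ₂ + cos φ₁ cos φ₂ cos Δλ,  σ = 2.1297 rad → d_gc = 13555.6 km
Rhumb line: Δψ = +0.9444, q = Δφ/Δψ = 0.8391, d_rh = R√(Δφ²+q²Δλ²) = 16673.8 km
Excess = 16673.8 − 13555.6 = 3118.2 ≈ 3118 km

3118 km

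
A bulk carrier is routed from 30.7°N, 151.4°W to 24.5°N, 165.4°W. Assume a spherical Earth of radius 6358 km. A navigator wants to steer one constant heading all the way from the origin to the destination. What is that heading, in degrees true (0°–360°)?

243.4°

Meridional parts: M(φ₁)=+0.5635, M(φ₂)=+0.4413 → ΔM = -0.1222;  Δλ = -0.2443 rad
tan C = Δλ / ΔM = +1.9996 → C = 243.43°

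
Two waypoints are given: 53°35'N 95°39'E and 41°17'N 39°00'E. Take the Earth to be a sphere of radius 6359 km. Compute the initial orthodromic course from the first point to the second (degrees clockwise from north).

N = sin Δλ·cos φ₂ = -0.6277;  D = cos φ₁ sin φ₂ − sin φ₁ cos φ₂ cos Δλ = +0.0592
initial course = atan2(N, D) = 275.39°

275.4°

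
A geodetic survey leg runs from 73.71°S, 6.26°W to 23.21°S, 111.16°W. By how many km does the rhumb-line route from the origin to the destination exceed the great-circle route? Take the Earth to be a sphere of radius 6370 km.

779 km

Great circle: cos σ = sin φ₁ sin φ₂ + cos φ₁ cos φ₂ cos Δλ,  σ = 1.2535 rad → d_gc = 7984.84 km
Rhumb line: Δψ = +1.5274, q = Δφ/Δψ = 0.5771, d_rh = R√(Δφ²+q²Δλ²) = 8764.32 km
Excess = 8764.32 − 7984.84 = 779.48 ≈ 779 km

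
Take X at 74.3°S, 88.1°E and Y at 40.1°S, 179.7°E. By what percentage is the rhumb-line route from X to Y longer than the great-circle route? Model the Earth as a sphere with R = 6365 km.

8.4%

Great circle: σ = 0.9093 rad → d_gc = Rσ = 5787.6 km
Rhumb: Δφ = +0.5969, Δλ = +1.5987, Δψ = +1.2162, q = Δφ/Δψ = 0.4908 → d_rh = R√(Δφ²+q²Δλ²) = 6275.0 km
Excess = (6275.0 − 5787.6) / 5787.6 = 487.4 / 5787.6 = 8.42% ≈ 8.4%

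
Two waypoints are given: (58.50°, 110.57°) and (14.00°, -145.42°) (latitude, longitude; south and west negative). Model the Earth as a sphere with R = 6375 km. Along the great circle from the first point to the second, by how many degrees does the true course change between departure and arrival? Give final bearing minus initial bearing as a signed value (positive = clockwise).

+78.6°

Initial bearing θ₁ = atan2(sin Δλ cos φ₂, cos φ₁ sin φ₂ − sin φ₁ cos φ₂ cos Δλ) = 70.86°
Final bearing θ₂ = (initial bearing from the destination back to the start) + 180° = 149.42°
Δθ = θ₂ − θ₁ = +78.6°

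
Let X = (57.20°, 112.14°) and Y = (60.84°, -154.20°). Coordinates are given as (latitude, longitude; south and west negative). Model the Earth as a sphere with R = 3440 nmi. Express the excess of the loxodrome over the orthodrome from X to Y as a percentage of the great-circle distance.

9.3%

Great circle: σ = 0.7710 rad → d_gc = Rσ = 2652.4 nmi
Rhumb: Δφ = +0.0635, Δλ = +1.6347, Δψ = +0.1236, q = Δφ/Δψ = 0.5142 → d_rh = R√(Δφ²+q²Δλ²) = 2899.6 nmi
Excess = (2899.6 − 2652.4) / 2652.4 = 247.2 / 2652.4 = 9.32% ≈ 9.3%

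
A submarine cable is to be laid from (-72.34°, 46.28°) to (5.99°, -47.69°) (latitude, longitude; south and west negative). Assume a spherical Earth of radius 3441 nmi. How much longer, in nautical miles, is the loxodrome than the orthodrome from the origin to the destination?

Great circle: cos σ = sin φ₁ sin φ₂ + cos φ₁ cos φ₂ cos Δλ,  σ = 1.6914 rad → d_gc = 5820.2 nmi
Rhumb line: Δψ = +1.9668, q = Δφ/Δψ = 0.6951, d_rh = R√(Δφ²+q²Δλ²) = 6125.2 nmi
Excess = 6125.2 − 5820.2 = 305.0 ≈ 305 nmi

305 nmi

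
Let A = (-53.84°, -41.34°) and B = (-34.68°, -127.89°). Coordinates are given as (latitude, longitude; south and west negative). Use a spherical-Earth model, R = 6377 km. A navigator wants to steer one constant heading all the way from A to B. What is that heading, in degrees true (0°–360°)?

Δψ = ln[tan(π/4+φ₂/2)/tan(π/4+φ₁/2)] = +0.4734
Δλ = -1.5106 rad (taken the short way round)
course = atan2(Δλ, Δψ) = 287.40°

287.4°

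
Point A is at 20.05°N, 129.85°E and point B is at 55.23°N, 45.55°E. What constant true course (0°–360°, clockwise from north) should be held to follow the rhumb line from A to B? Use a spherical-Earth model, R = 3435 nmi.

Δψ = ln[tan(π/4+φ₂/2)/tan(π/4+φ₁/2)] = +0.8039
Δλ = -1.4713 rad (taken the short way round)
course = atan2(Δλ, Δψ) = 298.65°

298.7°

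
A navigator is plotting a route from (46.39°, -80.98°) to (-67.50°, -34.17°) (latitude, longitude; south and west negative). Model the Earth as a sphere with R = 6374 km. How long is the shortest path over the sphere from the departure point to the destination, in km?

cos σ = sin φ₁ sin φ₂ + cos φ₁ cos φ₂ cos Δλ
      = sin(46.39°)sin(-67.50°) + cos(46.39°)cos(-67.50°)cos(46.81°) = -0.4883
σ = 119.228° → d = Rσ = 6374·2.08091 = 13264 km

13264 km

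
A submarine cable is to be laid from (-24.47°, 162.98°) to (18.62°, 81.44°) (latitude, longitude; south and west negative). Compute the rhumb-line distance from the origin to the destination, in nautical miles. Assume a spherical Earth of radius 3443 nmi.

Δψ = ln[tan(π/4+φ₂/2)/tan(π/4+φ₁/2)] = +0.7715;  Δφ = +0.7521 rad,  Δλ = -1.4231 rad
q = Δφ/Δψ = 0.9747
d = R·√(Δφ² + q²Δλ²) = 3443·1.57795 = 5433 nmi

5433 nmi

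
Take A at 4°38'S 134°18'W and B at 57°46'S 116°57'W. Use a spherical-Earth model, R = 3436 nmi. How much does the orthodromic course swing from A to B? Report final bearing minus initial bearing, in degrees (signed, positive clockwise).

At departure: θ₁ = atan2(sin Δλ cos φ₂, cos φ₁ sin φ₂ − sin φ₁ cos φ₂ cos Δλ) = 168.78°
At arrival: θ₂ = atan2(sin Δλ cos φ₁, −cos φ₂ sin φ₁ + sin φ₂ cos φ₁ cos Δλ) = 158.68°
Δθ = θ₂ − θ₁ = -10.1°

-10.1°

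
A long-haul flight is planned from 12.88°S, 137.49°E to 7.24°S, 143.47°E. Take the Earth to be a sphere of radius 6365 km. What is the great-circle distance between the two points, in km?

906 km

cos σ = sin φ₁ sin φ₂ + cos φ₁ cos φ₂ cos Δλ
      = sin(-12.88°)sin(-7.24°) + cos(-12.88°)cos(-7.24°)cos(5.98°) = 0.9899
σ = 8.152° → d = Rσ = 6365·0.14227 = 906 km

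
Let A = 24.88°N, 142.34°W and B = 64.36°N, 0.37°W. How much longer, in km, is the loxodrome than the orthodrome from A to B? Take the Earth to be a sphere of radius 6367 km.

1858 km

Great circle: cos σ = sin φ₁ sin φ₂ + cos φ₁ cos φ₂ cos Δλ,  σ = 1.5007 rad → d_gc = 9554.7 km
Rhumb line: Δψ = +1.0318, q = Δφ/Δψ = 0.6678, d_rh = R√(Δφ²+q²Δλ²) = 11413.0 km
Excess = 11413.0 − 9554.7 = 1858.3 ≈ 1858 km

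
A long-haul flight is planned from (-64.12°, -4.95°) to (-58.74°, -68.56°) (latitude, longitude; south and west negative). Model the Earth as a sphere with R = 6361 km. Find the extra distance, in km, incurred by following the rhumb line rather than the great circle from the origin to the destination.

138 km

Great circle: cos σ = sin φ₁ sin φ₂ + cos φ₁ cos φ₂ cos Δλ,  σ = 0.5161 rad → d_gc = 3282.69 km
Rhumb line: Δψ = +0.1969, q = Δφ/Δψ = 0.4769, d_rh = R√(Δφ²+q²Δλ²) = 3420.20 km
Excess = 3420.20 − 3282.69 = 137.51 ≈ 138 km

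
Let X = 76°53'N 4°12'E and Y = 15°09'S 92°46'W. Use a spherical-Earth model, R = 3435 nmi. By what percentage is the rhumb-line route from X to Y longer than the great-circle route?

5.5%

Great circle: σ = 1.8557 rad → d_gc = Rσ = 6374.4 nmi
Rhumb: Δφ = -1.6063, Δλ = -1.6924, Δψ = -2.4307, q = Δφ/Δψ = 0.6608 → d_rh = R√(Δφ²+q²Δλ²) = 6723.3 nmi
Excess = (6723.3 − 6374.4) / 6374.4 = 348.9 / 6374.4 = 5.47% ≈ 5.5%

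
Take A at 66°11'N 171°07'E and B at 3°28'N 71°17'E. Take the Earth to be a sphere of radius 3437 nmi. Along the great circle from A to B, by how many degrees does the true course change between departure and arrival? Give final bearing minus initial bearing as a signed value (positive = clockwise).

At departure: θ₁ = atan2(sin Δλ cos φ₂, cos φ₁ sin φ₂ − sin φ₁ cos φ₂ cos Δλ) = 280.39°
At arrival: θ₂ = atan2(sin Δλ cos φ₁, −cos φ₂ sin φ₁ + sin φ₂ cos φ₁ cos Δλ) = 203.45°
Δθ = θ₂ − θ₁ = -76.9°

-76.9°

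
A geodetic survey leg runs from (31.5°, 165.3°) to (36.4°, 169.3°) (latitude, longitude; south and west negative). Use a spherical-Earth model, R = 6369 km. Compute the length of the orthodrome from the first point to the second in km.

658 km

cos σ = sin φ₁ sin φ₂ + cos φ₁ cos φ₂ cos Δλ
      = sin(31.50°)sin(36.40°) + cos(31.50°)cos(36.40°)cos(4.00°) = 0.9947
σ = 5.916° → d = Rσ = 6369·0.10326 = 658 km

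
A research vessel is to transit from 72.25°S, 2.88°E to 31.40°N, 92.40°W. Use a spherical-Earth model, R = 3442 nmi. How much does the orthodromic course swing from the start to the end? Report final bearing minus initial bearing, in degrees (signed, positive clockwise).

Initial bearing θ₁ = atan2(sin Δλ cos φ₂, cos φ₁ sin φ₂ − sin φ₁ cos φ₂ cos Δλ) = 275.65°
Final bearing θ₂ = (initial bearing from the destination back to the start) + 180° = 339.18°
Δθ = θ₂ − θ₁ = +63.5°

+63.5°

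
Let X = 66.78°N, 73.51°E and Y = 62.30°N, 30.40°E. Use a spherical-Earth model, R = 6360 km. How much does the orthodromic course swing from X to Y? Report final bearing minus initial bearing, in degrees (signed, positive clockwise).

Initial bearing θ₁ = atan2(sin Δλ cos φ₂, cos φ₁ sin φ₂ − sin φ₁ cos φ₂ cos Δλ) = 276.68°
Final bearing θ₂ = (initial bearing from the destination back to the start) + 180° = 237.39°
Δθ = θ₂ − θ₁ = -39.3°

-39.3°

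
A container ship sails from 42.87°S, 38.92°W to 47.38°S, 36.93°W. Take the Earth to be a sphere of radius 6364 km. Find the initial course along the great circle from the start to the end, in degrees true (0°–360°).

θ = atan2( sin Δλ·cos φ₂ ,  cos φ₁ sin φ₂ − sin φ₁ cos φ₂ cos Δλ )
  = atan2(+0.0235, -0.0789) = 163.41°

163.4°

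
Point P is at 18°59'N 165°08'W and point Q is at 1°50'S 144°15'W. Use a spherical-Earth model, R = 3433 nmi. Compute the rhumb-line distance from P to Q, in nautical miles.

Rhumb course C = atan2(Δλ, Δψ) with Δψ = ln[tan(π/4+φ₂/2)/tan(π/4+φ₁/2)] = -0.3696, Δλ = +0.3645 → C = 135.40°
d = R·|Δφ| / |cos C| = 3433·0.36332 / 0.71198 = 1752 nmi

1752 nmi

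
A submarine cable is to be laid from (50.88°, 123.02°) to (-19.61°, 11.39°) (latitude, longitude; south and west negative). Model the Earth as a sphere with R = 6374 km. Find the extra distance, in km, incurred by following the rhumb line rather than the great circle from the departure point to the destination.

Great circle: cos σ = sin φ₁ sin φ₂ + cos φ₁ cos φ₂ cos Δλ,  σ = 2.0708 rad → d_gc = 13199.5 km
Rhumb line: Δψ = -1.3839, q = Δφ/Δψ = 0.8890, d_rh = R√(Δφ²+q²Δλ²) = 13541.4 km
Excess = 13541.4 − 13199.5 = 341.9 ≈ 342 km

342 km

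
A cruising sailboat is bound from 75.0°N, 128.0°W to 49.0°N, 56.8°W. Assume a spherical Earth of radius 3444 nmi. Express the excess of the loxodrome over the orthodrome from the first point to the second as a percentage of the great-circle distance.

5.3%

Great circle: σ = 0.6702 rad → d_gc = Rσ = 2308.1 nmi
Rhumb: Δφ = -0.4538, Δλ = +1.2427, Δψ = -1.0438, q = Δφ/Δψ = 0.4348 → d_rh = R√(Δφ²+q²Δλ²) = 2429.9 nmi
Excess = (2429.9 − 2308.1) / 2308.1 = 121.8 / 2308.1 = 5.28% ≈ 5.3%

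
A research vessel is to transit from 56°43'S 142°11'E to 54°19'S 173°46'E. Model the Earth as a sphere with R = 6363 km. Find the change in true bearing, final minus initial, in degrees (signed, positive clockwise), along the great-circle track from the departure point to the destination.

Initial bearing θ₁ = atan2(sin Δλ cos φ₂, cos φ₁ sin φ₂ − sin φ₁ cos φ₂ cos Δλ) = 95.67°
Final bearing θ₂ = (initial bearing from the destination back to the start) + 180° = 69.42°
Δθ = θ₂ − θ₁ = -26.3°

-26.3°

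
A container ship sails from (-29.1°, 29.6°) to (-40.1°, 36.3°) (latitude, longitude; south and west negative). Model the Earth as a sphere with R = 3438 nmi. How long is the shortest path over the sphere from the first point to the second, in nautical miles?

738 nmi

cos σ = sin φ₁ sin φ₂ + cos φ₁ cos φ₂ cos Δλ
      = sin(-29.10°)sin(-40.10°) + cos(-29.10°)cos(-40.10°)cos(6.70°) = 0.9771
σ = 12.295° → d = Rσ = 3438·0.21460 = 738 nmi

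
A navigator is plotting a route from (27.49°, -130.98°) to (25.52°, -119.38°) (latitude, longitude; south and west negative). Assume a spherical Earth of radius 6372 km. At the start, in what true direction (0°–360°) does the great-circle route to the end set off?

N = sin Δλ·cos φ₂ = +0.1815;  D = cos φ₁ sin φ₂ − sin φ₁ cos φ₂ cos Δλ = -0.0259
initial course = atan2(N, D) = 98.11°

98.1°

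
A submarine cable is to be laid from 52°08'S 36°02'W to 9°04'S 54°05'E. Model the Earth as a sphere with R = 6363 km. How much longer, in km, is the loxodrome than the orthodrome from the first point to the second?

Great circle: cos σ = sin φ₁ sin φ₂ + cos φ₁ cos φ₂ cos Δλ,  σ = 1.4473 rad → d_gc = 9209.3 km
Rhumb line: Δψ = +0.9110, q = Δφ/Δψ = 0.8251, d_rh = R√(Δφ²+q²Δλ²) = 9542.2 km
Excess = 9542.2 − 9209.3 = 332.9 ≈ 333 km

333 km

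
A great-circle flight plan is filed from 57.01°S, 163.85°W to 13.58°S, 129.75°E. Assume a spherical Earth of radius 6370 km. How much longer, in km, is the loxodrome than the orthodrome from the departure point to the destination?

165 km

Great circle: cos σ = sin φ₁ sin φ₂ + cos φ₁ cos φ₂ cos Δλ,  σ = 1.1496 rad → d_gc = 7323.1 km
Rhumb line: Δψ = +0.9777, q = Δφ/Δψ = 0.7753, d_rh = R√(Δφ²+q²Δλ²) = 7487.9 km
Excess = 7487.9 − 7323.1 = 164.8 ≈ 165 km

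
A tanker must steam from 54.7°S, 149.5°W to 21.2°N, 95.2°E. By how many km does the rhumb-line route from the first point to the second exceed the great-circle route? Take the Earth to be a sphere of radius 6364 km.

Great circle: cos σ = sin φ₁ sin φ₂ + cos φ₁ cos φ₂ cos Δλ,  σ = 2.1240 rad → d_gc = 13516.8 km
Rhumb line: Δψ = +1.5239, q = Δφ/Δψ = 0.8693, d_rh = R√(Δφ²+q²Δλ²) = 13964.6 km
Excess = 13964.6 − 13516.8 = 447.8 ≈ 448 km

448 km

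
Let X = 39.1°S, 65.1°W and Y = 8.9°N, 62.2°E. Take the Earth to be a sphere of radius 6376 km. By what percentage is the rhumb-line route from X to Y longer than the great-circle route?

Great circle: σ = 2.1678 rad → d_gc = Rσ = 13822.0 km
Rhumb: Δφ = +0.8378, Δλ = +2.2218, Δψ = +0.8985, q = Δφ/Δψ = 0.9324 → d_rh = R√(Δφ²+q²Δλ²) = 14247.7 km
Excess = (14247.7 − 13822.0) / 13822.0 = 425.7 / 13822.0 = 3.08% ≈ 3.1%

3.1%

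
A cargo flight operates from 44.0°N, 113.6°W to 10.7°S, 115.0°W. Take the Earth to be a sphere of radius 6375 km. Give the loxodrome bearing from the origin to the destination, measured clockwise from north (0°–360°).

181.3°

Meridional parts: M(φ₁)=+0.8569, M(φ₂)=-0.1878 → ΔM = -1.0447;  Δλ = -0.0244 rad
tan C = Δλ / ΔM = +0.0234 → C = 181.34°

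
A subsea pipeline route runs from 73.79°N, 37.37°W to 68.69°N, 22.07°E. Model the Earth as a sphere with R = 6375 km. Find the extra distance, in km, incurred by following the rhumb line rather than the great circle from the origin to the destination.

88 km

Great circle: cos σ = sin φ₁ sin φ₂ + cos φ₁ cos φ₂ cos Δλ,  σ = 0.3296 rad → d_gc = 2101.2 km
Rhumb line: Δψ = -0.2785, q = Δφ/Δψ = 0.3196, d_rh = R√(Δφ²+q²Δλ²) = 2188.9 km
Excess = 2188.9 − 2101.2 = 87.7 ≈ 88 km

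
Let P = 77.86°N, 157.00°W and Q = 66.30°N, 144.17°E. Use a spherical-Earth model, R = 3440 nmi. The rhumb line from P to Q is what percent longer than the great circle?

Great circle: σ = 0.3513 rad → d_gc = Rσ = 1208.4 nmi
Rhumb: Δφ = -0.2018, Δλ = -1.0268, Δψ = -0.6796, q = Δφ/Δψ = 0.2969 → d_rh = R√(Δφ²+q²Δλ²) = 1257.5 nmi
Excess = (1257.5 − 1208.4) / 1208.4 = 49.1 / 1208.4 = 4.06% ≈ 4.1%

4.1%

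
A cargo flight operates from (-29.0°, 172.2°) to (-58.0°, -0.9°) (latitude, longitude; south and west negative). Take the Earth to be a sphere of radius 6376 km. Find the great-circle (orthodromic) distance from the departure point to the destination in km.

10328 km

cos σ = sin φ₁ sin φ₂ + cos φ₁ cos φ₂ cos Δλ
      = sin(-29.00°)sin(-58.00°) + cos(-29.00°)cos(-58.00°)cos(-173.10°) = -0.0490
σ = 92.807° → d = Rσ = 6376·1.61980 = 10328 km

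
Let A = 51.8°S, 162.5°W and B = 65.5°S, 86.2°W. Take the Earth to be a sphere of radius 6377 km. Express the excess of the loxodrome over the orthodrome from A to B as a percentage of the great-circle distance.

5.9%

Great circle: σ = 0.6828 rad → d_gc = Rσ = 4353.9 km
Rhumb: Δφ = -0.2391, Δλ = +1.3317, Δψ = -0.4668, q = Δφ/Δψ = 0.5122 → d_rh = R√(Δφ²+q²Δλ²) = 4609.5 km
Excess = (4609.5 − 4353.9) / 4353.9 = 255.6 / 4353.9 = 5.87% ≈ 5.9%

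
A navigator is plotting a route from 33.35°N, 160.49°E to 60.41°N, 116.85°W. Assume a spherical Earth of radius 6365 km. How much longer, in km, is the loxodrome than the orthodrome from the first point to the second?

Great circle: cos σ = sin φ₁ sin φ₂ + cos φ₁ cos φ₂ cos Δλ,  σ = 1.0113 rad → d_gc = 6437.0 km
Rhumb line: Δψ = +0.7133, q = Δφ/Δψ = 0.6621, d_rh = R√(Δφ²+q²Δλ²) = 6782.3 km
Excess = 6782.3 − 6437.0 = 345.3 ≈ 345 km

345 km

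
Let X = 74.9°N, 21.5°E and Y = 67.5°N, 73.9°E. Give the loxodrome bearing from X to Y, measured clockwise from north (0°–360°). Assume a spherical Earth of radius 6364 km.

Δψ = ln[tan(π/4+φ₂/2)/tan(π/4+φ₁/2)] = -0.4060
Δλ = +0.9146 rad (taken the short way round)
course = atan2(Δλ, Δψ) = 113.94°

113.9°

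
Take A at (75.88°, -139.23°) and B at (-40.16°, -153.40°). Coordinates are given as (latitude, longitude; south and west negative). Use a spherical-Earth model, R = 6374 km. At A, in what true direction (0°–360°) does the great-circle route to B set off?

θ = atan2( sin Δλ·cos φ₂ ,  cos φ₁ sin φ₂ − sin φ₁ cos φ₂ cos Δλ )
  = atan2(-0.1871, -0.8759) = 192.06°

192.1°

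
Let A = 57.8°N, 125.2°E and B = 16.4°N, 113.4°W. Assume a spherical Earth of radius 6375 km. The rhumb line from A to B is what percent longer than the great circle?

10.3%

Great circle: σ = 1.5982 rad → d_gc = Rσ = 10188.7 km
Rhumb: Δφ = -0.7226, Δλ = +2.1188, Δψ = -0.9524, q = Δφ/Δψ = 0.7587 → d_rh = R√(Δφ²+q²Δλ²) = 11235.9 km
Excess = (11235.9 − 10188.7) / 10188.7 = 1047.2 / 10188.7 = 10.28% ≈ 10.3%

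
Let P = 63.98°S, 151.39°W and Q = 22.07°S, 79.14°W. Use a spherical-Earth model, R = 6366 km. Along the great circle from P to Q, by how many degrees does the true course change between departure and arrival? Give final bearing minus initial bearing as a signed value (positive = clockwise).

At departure: θ₁ = atan2(sin Δλ cos φ₂, cos φ₁ sin φ₂ − sin φ₁ cos φ₂ cos Δλ) = 84.24°
At arrival: θ₂ = atan2(sin Δλ cos φ₁, −cos φ₂ sin φ₁ + sin φ₂ cos φ₁ cos Δλ) = 28.10°
Δθ = θ₂ − θ₁ = -56.1°

-56.1°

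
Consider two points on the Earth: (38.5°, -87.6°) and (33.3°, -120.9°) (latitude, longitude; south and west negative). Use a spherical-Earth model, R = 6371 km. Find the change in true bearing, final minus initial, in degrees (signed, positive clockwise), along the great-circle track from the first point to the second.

-19.9°

Initial bearing θ₁ = atan2(sin Δλ cos φ₂, cos φ₁ sin φ₂ − sin φ₁ cos φ₂ cos Δλ) = 269.35°
Final bearing θ₂ = (initial bearing from the destination back to the start) + 180° = 249.44°
Δθ = θ₂ − θ₁ = -19.9°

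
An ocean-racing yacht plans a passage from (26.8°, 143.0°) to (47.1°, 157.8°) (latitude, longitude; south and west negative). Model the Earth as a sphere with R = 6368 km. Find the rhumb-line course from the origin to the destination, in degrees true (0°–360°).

Meridional parts: M(φ₁)=+0.4858, M(φ₂)=+0.9342 → ΔM = +0.4484;  Δλ = +0.2583 rad
tan C = Δλ / ΔM = +0.5761 → C = 29.95°

29.9°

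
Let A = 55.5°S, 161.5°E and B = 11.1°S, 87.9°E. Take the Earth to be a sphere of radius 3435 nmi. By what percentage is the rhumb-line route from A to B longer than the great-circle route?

Great circle: σ = 1.2497 rad → d_gc = Rσ = 4292.8 nmi
Rhumb: Δφ = +0.7749, Δλ = -1.2846, Δψ = +0.9746, q = Δφ/Δψ = 0.7951 → d_rh = R√(Δφ²+q²Δλ²) = 4404.0 nmi
Excess = (4404.0 − 4292.8) / 4292.8 = 111.2 / 4292.8 = 2.59% ≈ 2.6%

2.6%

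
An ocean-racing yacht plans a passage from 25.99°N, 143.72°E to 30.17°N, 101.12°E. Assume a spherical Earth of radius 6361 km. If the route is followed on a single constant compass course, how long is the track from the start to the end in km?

Rhumb course C = atan2(Δλ, Δψ) with Δψ = ln[tan(π/4+φ₂/2)/tan(π/4+φ₁/2)] = +0.0827, Δλ = -0.7435 → C = 276.35°
d = R·|Δφ| / |cos C| = 6361·0.07295 / 0.11057 = 4197 km

4197 km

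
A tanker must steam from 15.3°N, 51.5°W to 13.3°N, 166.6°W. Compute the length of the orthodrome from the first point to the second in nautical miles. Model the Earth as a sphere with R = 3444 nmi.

Haversine: a = sin²(Δφ/2)+cos φ₁ cos φ₂ sin²(Δλ/2) = 0.66874;  σ = 2·atan2(√a,√(1−a))
σ = 109.724° → d = Rσ = 3444·1.91504 = 6595 nmi

6595 nmi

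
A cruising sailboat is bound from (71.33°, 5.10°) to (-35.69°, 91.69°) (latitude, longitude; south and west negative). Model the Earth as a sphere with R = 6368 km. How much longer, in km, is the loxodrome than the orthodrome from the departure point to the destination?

325 km

Great circle: cos σ = sin φ₁ sin φ₂ + cos φ₁ cos φ₂ cos Δλ,  σ = 2.1380 rad → d_gc = 13614.5 km
Rhumb line: Δψ = -2.4732, q = Δφ/Δψ = 0.7553, d_rh = R√(Δφ²+q²Δλ²) = 13939.5 km
Excess = 13939.5 − 13614.5 = 325.0 ≈ 325 km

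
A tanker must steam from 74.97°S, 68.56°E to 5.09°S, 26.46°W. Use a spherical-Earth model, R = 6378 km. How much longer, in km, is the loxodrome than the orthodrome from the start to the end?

Great circle: cos σ = sin φ₁ sin φ₂ + cos φ₁ cos φ₂ cos Δλ,  σ = 1.5077 rad → d_gc = 9615.9 km
Rhumb line: Δψ = +1.9366, q = Δφ/Δψ = 0.6298, d_rh = R√(Δφ²+q²Δλ²) = 10241.3 km
Excess = 10241.3 − 9615.9 = 625.4 ≈ 625 km

625 km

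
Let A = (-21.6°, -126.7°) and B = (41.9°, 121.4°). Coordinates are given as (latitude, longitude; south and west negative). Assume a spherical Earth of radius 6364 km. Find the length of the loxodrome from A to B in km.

Rhumb course C = atan2(Δλ, Δψ) with Δψ = ln[tan(π/4+φ₂/2)/tan(π/4+φ₁/2)] = +1.1931, Δλ = -1.9530 → C = 301.42°
d = R·|Δφ| / |cos C| = 6364·1.10828 / 0.52131 = 13530 km

13530 km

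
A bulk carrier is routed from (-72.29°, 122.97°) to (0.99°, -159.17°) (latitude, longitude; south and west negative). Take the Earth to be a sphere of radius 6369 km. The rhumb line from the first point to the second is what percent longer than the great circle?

Great circle: σ = 1.5233 rad → d_gc = Rσ = 9701.7 km
Rhumb: Δφ = +1.2790, Δλ = +1.3589, Δψ = +1.8765, q = Δφ/Δψ = 0.6816 → d_rh = R√(Δφ²+q²Δλ²) = 10057.4 km
Excess = (10057.4 − 9701.7) / 9701.7 = 355.7 / 9701.7 = 3.67% ≈ 3.7%

3.7%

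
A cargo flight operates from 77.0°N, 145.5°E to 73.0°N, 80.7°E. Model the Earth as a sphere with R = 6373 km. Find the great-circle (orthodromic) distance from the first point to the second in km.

cos σ = sin φ₁ sin φ₂ + cos φ₁ cos φ₂ cos Δλ
      = sin(77.00°)sin(73.00°) + cos(77.00°)cos(73.00°)cos(-64.80°) = 0.9598
σ = 16.302° → d = Rσ = 6373·0.28451 = 1813 km

1813 km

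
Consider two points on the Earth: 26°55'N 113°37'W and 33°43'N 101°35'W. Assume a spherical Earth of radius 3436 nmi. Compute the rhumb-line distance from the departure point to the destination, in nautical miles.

Δψ = ln[tan(π/4+φ₂/2)/tan(π/4+φ₁/2)] = +0.1376;  Δφ = +0.1187 rad,  Δλ = +0.2100 rad
q = Δφ/Δψ = 0.8624
d = R·√(Δφ² + q²Δλ²) = 3436·0.21654 = 744 nmi

744 nmi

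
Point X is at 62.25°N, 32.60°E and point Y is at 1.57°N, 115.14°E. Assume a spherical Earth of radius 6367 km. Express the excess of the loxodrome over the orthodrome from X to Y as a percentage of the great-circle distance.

Great circle: σ = 1.4860 rad → d_gc = Rσ = 9461.5 km
Rhumb: Δφ = -1.0591, Δλ = +1.4406, Δψ = -1.3709, q = Δφ/Δψ = 0.7725 → d_rh = R√(Δφ²+q²Δλ²) = 9781.5 km
Excess = (9781.5 − 9461.5) / 9461.5 = 320.0 / 9461.5 = 3.38% ≈ 3.4%

3.4%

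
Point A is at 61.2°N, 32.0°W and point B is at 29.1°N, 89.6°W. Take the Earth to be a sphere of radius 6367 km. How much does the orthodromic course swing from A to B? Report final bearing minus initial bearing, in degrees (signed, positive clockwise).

At departure: θ₁ = atan2(sin Δλ cos φ₂, cos φ₁ sin φ₂ − sin φ₁ cos φ₂ cos Δλ) = 256.58°
At arrival: θ₂ = atan2(sin Δλ cos φ₁, −cos φ₂ sin φ₁ + sin φ₂ cos φ₁ cos Δλ) = 212.43°
Δθ = θ₂ − θ₁ = -44.2°

-44.2°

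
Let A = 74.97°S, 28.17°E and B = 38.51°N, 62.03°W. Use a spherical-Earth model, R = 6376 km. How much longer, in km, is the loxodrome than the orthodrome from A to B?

Great circle: cos σ = sin φ₁ sin φ₂ + cos φ₁ cos φ₂ cos Δλ,  σ = 2.2169 rad → d_gc = 14134.8 km
Rhumb line: Δψ = +2.7549, q = Δφ/Δψ = 0.7189, d_rh = R√(Δφ²+q²Δλ²) = 14544.8 km
Excess = 14544.8 − 14134.8 = 410.0 ≈ 410 km

410 km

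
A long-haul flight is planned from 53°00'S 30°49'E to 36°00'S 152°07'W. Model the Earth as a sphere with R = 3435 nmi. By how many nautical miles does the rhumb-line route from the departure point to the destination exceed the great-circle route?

Great circle: cos σ = sin φ₁ sin φ₂ + cos φ₁ cos φ₂ cos Δλ,  σ = 1.5876 rad → d_gc = 5453.4 nmi
Rhumb line: Δψ = +0.4206, q = Δφ/Δψ = 0.7055, d_rh = R√(Δφ²+q²Δλ²) = 7558.3 nmi
Excess = 7558.3 − 5453.4 = 2104.9 ≈ 2105 nmi

2105 nmi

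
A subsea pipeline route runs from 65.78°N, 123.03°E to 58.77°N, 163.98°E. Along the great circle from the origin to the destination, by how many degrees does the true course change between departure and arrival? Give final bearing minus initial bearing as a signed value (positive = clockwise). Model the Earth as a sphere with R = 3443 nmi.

+36.6°

At departure: θ₁ = atan2(sin Δλ cos φ₂, cos φ₁ sin φ₂ − sin φ₁ cos φ₂ cos Δλ) = 91.07°
At arrival: θ₂ = atan2(sin Δλ cos φ₁, −cos φ₂ sin φ₁ + sin φ₂ cos φ₁ cos Δλ) = 127.71°
Δθ = θ₂ − θ₁ = +36.6°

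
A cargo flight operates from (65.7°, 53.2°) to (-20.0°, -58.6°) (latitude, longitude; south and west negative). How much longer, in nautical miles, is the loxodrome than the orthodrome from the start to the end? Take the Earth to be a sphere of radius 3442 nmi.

362 nmi

Great circle: cos σ = sin φ₁ sin φ₂ + cos φ₁ cos φ₂ cos Δλ,  σ = 2.0435 rad → d_gc = 7033.8 nmi
Rhumb line: Δψ = -1.8921, q = Δφ/Δψ = 0.7905, d_rh = R√(Δφ²+q²Δλ²) = 7395.6 nmi
Excess = 7395.6 − 7033.8 = 361.8 ≈ 362 nmi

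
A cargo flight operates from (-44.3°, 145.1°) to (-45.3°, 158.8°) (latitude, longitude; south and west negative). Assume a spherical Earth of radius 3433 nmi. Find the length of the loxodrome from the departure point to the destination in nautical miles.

Δψ = ln[tan(π/4+φ₂/2)/tan(π/4+φ₁/2)] = -0.0246;  Δφ = -0.0175 rad,  Δλ = +0.2391 rad
q = Δφ/Δψ = 0.7095
d = R·√(Δφ² + q²Δλ²) = 3433·0.17055 = 586 nmi

586 nmi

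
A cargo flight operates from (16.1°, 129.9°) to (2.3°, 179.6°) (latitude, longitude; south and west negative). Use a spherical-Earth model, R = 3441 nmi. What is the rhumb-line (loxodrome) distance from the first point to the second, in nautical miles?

3054 nmi

Rhumb course C = atan2(Δλ, Δψ) with Δψ = ln[tan(π/4+φ₂/2)/tan(π/4+φ₁/2)] = -0.2446, Δλ = +0.8674 → C = 105.75°
d = R·|Δφ| / |cos C| = 3441·0.24086 / 0.27142 = 3054 nmi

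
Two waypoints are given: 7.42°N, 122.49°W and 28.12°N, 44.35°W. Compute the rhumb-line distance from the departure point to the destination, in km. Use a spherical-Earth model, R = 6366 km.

Δψ = ln[tan(π/4+φ₂/2)/tan(π/4+φ₁/2)] = +0.3819;  Δφ = +0.3613 rad,  Δλ = +1.3638 rad
q = Δφ/Δψ = 0.9460
d = R·√(Δφ² + q²Δλ²) = 6366·1.33981 = 8529 km

8529 km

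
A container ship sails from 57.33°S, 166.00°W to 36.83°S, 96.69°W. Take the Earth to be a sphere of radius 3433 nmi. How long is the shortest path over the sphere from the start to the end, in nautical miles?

cos σ = sin φ₁ sin φ₂ + cos φ₁ cos φ₂ cos Δλ
      = sin(-57.33°)sin(-36.83°) + cos(-57.33°)cos(-36.83°)cos(69.31°) = 0.6573
σ = 48.909° → d = Rσ = 3433·0.85362 = 2930 nmi

2930 nmi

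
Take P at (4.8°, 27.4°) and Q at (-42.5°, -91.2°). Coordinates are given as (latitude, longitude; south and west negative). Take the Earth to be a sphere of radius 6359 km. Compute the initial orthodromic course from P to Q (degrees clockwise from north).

θ = atan2( sin Δλ·cos φ₂ ,  cos φ₁ sin φ₂ − sin φ₁ cos φ₂ cos Δλ )
  = atan2(-0.6473, -0.6437) = 225.16°

225.2°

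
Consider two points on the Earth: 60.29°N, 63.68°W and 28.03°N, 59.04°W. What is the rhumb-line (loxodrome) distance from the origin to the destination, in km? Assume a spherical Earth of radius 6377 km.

3608 km

Rhumb course C = atan2(Δλ, Δψ) with Δψ = ln[tan(π/4+φ₂/2)/tan(π/4+φ₁/2)] = -0.8171, Δλ = +0.0810 → C = 174.34°
d = R·|Δφ| / |cos C| = 6377·0.56304 / 0.99512 = 3608 km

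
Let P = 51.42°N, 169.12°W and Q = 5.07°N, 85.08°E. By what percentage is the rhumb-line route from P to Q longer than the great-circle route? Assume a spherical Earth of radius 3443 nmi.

4.8%

Great circle: σ = 1.6710 rad → d_gc = Rσ = 5753.3 nmi
Rhumb: Δφ = -0.8090, Δλ = -1.8466, Δψ = -0.9612, q = Δφ/Δψ = 0.8416 → d_rh = R√(Δφ²+q²Δλ²) = 6032.1 nmi
Excess = (6032.1 − 5753.3) / 5753.3 = 278.8 / 5753.3 = 4.846% ≈ 4.8%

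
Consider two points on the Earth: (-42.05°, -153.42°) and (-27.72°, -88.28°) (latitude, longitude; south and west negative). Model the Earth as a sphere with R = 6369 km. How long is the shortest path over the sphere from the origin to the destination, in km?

6002 km

Haversine: a = sin²(Δφ/2)+cos φ₁ cos φ₂ sin²(Δλ/2) = 0.20605;  σ = 2·atan2(√a,√(1−a))
σ = 53.992° → d = Rσ = 6369·0.94234 = 6002 km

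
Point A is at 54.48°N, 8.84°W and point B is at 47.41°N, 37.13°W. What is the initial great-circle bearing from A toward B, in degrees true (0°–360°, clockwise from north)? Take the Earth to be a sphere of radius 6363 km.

259.9°

N = sin Δλ·cos φ₂ = -0.3207;  D = cos φ₁ sin φ₂ − sin φ₁ cos φ₂ cos Δλ = -0.0573
initial course = atan2(N, D) = 259.87°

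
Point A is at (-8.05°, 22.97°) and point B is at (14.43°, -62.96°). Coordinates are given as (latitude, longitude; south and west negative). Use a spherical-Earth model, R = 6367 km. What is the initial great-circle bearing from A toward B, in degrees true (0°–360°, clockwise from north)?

284.9°

N = sin Δλ·cos φ₂ = -0.9660;  D = cos φ₁ sin φ₂ − sin φ₁ cos φ₂ cos Δλ = +0.2564
initial course = atan2(N, D) = 284.86°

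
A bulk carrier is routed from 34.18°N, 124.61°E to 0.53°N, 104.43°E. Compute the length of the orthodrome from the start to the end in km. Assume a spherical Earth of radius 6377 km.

4295 km

cos σ = sin φ₁ sin φ₂ + cos φ₁ cos φ₂ cos Δλ
      = sin(34.18°)sin(0.53°) + cos(34.18°)cos(0.53°)cos(-20.18°) = 0.7817
σ = 38.588° → d = Rσ = 6377·0.67348 = 4295 km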